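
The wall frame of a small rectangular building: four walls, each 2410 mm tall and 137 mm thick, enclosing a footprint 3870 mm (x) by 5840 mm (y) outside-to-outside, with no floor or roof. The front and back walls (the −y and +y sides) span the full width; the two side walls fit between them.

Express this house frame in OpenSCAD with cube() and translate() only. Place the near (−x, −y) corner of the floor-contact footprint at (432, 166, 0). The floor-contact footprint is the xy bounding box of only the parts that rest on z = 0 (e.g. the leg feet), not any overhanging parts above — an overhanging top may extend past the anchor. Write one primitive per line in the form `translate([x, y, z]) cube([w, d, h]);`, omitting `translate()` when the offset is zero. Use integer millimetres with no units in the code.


translate([432, 166, 0]) cube([3870, 137, 2410]);
translate([432, 5869, 0]) cube([3870, 137, 2410]);
translate([432, 303, 0]) cube([137, 5566, 2410]);
translate([4165, 303, 0]) cube([137, 5566, 2410]);


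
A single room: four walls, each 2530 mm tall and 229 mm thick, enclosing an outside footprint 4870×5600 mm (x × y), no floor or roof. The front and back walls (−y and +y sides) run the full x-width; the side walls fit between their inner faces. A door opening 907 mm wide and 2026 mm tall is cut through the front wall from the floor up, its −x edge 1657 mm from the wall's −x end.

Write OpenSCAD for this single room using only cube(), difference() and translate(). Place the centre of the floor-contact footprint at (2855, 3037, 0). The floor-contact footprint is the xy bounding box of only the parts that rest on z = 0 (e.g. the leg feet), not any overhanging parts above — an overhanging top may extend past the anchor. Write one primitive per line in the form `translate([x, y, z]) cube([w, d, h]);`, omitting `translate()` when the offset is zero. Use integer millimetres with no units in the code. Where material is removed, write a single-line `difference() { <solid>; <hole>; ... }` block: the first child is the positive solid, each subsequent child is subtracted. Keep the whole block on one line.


difference() { translate([420, 237, 0]) cube([4870, 229, 2530]); translate([2077, 237, 0]) cube([907, 229, 2026]); }
translate([420, 5608, 0]) cube([4870, 229, 2530]);
translate([420, 466, 0]) cube([229, 5142, 2530]);
translate([5061, 466, 0]) cube([229, 5142, 2530]);


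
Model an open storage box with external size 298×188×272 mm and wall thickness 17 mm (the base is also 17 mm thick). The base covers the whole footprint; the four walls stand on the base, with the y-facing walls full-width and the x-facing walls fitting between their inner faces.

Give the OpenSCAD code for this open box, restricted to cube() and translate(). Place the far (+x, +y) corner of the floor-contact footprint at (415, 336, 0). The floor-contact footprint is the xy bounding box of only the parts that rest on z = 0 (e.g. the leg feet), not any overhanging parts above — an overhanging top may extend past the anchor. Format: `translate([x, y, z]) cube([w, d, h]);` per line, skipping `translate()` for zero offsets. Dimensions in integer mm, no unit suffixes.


translate([117, 148, 0]) cube([298, 188, 17]);
translate([117, 148, 17]) cube([298, 17, 255]);
translate([117, 319, 17]) cube([298, 17, 255]);
translate([117, 165, 17]) cube([17, 154, 255]);
translate([398, 165, 17]) cube([17, 154, 255]);


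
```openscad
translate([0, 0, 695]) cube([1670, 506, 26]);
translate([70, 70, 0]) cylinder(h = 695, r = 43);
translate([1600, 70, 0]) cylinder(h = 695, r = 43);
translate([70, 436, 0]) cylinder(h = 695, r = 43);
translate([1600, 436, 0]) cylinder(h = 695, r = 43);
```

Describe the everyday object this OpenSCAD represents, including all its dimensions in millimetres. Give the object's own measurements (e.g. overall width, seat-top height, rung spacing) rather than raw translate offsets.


A rectangular dining table. The top is 1670×506×26 mm with its upper surface at z = 721 mm. It stands on four round legs of 86 mm diameter, each leg's bounding box inset 27 mm from the nearest pair of top edges, running from the floor to the underside of the top.


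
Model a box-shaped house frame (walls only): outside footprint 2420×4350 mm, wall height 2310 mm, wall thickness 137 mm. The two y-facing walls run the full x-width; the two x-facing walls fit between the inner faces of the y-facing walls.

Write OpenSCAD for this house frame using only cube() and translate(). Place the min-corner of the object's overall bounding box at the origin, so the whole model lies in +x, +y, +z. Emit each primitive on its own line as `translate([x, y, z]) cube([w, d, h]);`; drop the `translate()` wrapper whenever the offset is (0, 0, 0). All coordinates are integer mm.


cube([2420, 137, 2310]);
translate([0, 4213, 0]) cube([2420, 137, 2310]);
translate([0, 137, 0]) cube([137, 4076, 2310]);
translate([2283, 137, 0]) cube([137, 4076, 2310]);


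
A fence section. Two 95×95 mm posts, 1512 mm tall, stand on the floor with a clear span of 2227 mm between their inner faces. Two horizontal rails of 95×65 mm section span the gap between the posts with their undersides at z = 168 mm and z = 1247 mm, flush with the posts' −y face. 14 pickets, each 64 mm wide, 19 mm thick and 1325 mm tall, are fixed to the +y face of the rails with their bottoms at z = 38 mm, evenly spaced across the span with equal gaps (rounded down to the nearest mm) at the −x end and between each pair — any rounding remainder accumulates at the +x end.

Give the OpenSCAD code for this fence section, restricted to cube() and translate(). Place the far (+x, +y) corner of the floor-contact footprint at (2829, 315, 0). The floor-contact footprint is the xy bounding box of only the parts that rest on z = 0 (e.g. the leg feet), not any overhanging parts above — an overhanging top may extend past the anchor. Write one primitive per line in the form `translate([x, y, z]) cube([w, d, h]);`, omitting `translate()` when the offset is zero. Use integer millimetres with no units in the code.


translate([412, 220, 0]) cube([95, 95, 1512]);
translate([2734, 220, 0]) cube([95, 95, 1512]);
translate([507, 220, 168]) cube([2227, 95, 65]);
translate([507, 220, 1247]) cube([2227, 95, 65]);
translate([595, 315, 38]) cube([64, 19, 1325]);
translate([747, 315, 38]) cube([64, 19, 1325]);
translate([899, 315, 38]) cube([64, 19, 1325]);
translate([1051, 315, 38]) cube([64, 19, 1325]);
translate([1203, 315, 38]) cube([64, 19, 1325]);
translate([1355, 315, 38]) cube([64, 19, 1325]);
translate([1507, 315, 38]) cube([64, 19, 1325]);
translate([1659, 315, 38]) cube([64, 19, 1325]);
translate([1811, 315, 38]) cube([64, 19, 1325]);
translate([1963, 315, 38]) cube([64, 19, 1325]);
translate([2115, 315, 38]) cube([64, 19, 1325]);
translate([2267, 315, 38]) cube([64, 19, 1325]);
translate([2419, 315, 38]) cube([64, 19, 1325]);
translate([2571, 315, 38]) cube([64, 19, 1325]);


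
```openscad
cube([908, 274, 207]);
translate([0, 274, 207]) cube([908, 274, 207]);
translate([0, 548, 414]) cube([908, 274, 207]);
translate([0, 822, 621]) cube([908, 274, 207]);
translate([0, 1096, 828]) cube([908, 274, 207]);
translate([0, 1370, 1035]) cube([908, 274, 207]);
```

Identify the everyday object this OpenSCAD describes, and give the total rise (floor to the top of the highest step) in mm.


A staircase. The total rise is 1242 mm.

6 identical blocks, each offset up and back from the previous — a staircase. Each step is 207 mm tall and there are 6 of them, so the total rise is 6 × 207 = 1242 mm.


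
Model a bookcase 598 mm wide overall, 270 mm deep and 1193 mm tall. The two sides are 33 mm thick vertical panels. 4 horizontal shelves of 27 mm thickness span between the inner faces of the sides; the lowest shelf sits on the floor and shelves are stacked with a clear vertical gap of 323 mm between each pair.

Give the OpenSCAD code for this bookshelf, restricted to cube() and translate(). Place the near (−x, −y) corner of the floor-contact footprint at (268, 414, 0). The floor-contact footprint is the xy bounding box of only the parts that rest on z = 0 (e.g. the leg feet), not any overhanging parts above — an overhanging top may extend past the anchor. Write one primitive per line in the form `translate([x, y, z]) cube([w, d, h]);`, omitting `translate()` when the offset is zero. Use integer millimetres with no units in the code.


translate([268, 414, 0]) cube([33, 270, 1193]);
translate([833, 414, 0]) cube([33, 270, 1193]);
translate([301, 414, 0]) cube([532, 270, 27]);
translate([301, 414, 350]) cube([532, 270, 27]);
translate([301, 414, 700]) cube([532, 270, 27]);
translate([301, 414, 1050]) cube([532, 270, 27]);


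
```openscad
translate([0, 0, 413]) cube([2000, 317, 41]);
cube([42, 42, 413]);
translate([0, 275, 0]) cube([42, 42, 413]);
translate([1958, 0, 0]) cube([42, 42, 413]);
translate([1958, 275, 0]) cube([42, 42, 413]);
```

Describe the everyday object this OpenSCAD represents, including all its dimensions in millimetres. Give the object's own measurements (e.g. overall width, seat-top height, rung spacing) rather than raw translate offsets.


A long wooden bench with a 2000 mm (x) × 317 mm (y) seat, 41 mm thick, its top surface 454 mm above the floor. Four 42 mm square legs at the seat corners, flush with the edges, run from z = 0 to the seat underside.


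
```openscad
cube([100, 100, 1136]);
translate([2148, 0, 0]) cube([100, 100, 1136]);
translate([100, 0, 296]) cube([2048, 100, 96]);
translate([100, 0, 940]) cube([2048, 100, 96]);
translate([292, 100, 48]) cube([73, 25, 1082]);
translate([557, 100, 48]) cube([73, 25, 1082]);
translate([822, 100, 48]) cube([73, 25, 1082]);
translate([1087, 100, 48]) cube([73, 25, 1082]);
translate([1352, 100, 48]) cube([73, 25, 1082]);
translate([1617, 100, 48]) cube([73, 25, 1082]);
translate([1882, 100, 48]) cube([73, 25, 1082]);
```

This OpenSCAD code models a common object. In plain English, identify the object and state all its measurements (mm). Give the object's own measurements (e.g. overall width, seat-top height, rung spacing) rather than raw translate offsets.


A fence section. Two 100×100 mm posts, 1136 mm tall, stand on the floor with a clear span of 2048 mm between their inner faces. Two horizontal rails of 100×96 mm section span the gap between the posts with their undersides at z = 296 mm and z = 940 mm, flush with the posts' −y face. 7 pickets, each 73 mm wide, 25 mm thick and 1082 mm tall, are fixed to the +y face of the rails with their bottoms at z = 48 mm, spaced across the span with a 192 mm gap after the −x post and between neighbouring pickets, with 193 mm left before the +x post.


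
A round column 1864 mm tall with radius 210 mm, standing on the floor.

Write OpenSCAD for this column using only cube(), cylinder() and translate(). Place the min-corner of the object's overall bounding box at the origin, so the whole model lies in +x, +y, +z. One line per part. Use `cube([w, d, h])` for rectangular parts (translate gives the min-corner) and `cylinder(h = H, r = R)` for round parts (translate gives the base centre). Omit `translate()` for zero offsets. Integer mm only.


translate([210, 210, 0]) cylinder(h = 1864, r = 210);


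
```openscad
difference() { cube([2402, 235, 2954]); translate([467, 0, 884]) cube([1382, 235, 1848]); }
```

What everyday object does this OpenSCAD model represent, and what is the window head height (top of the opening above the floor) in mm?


A wall with a window opening. The window head height is 2732 mm.

A wall with a rectangular opening subtracted — a window. Sill at z = 884, opening 1848 mm tall, so the head is at 884 + 1848 = 2732 mm.


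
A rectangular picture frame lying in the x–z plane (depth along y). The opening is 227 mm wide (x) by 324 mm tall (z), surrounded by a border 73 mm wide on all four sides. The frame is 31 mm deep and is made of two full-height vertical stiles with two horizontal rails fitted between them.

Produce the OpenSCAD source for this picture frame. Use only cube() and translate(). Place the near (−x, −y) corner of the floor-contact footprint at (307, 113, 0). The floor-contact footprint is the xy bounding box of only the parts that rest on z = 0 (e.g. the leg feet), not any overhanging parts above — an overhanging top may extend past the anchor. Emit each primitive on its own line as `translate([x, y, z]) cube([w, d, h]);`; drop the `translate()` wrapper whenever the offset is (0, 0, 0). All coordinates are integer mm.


translate([307, 113, 0]) cube([73, 31, 470]);
translate([607, 113, 0]) cube([73, 31, 470]);
translate([380, 113, 0]) cube([227, 31, 73]);
translate([380, 113, 397]) cube([227, 31, 73]);


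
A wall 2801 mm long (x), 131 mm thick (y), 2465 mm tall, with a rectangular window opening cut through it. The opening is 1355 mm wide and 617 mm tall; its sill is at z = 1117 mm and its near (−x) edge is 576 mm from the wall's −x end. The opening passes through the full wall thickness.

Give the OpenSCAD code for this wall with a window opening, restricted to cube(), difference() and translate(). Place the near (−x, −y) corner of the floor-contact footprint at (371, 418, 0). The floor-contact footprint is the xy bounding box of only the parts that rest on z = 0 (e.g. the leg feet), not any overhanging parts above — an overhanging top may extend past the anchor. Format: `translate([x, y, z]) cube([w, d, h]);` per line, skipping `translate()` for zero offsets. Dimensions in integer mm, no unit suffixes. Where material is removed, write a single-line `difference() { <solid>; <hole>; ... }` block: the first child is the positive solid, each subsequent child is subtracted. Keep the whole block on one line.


difference() { translate([371, 418, 0]) cube([2801, 131, 2465]); translate([947, 418, 1117]) cube([1355, 131, 617]); }


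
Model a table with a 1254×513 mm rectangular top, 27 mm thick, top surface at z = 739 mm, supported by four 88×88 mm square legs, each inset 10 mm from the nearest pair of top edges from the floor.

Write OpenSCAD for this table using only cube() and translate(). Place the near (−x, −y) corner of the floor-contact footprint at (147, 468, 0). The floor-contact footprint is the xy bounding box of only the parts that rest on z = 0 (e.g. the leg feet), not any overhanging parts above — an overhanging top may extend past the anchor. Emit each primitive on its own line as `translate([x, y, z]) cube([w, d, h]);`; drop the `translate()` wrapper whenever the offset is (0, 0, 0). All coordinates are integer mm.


translate([137, 458, 712]) cube([1254, 513, 27]);
translate([147, 468, 0]) cube([88, 88, 712]);
translate([1293, 468, 0]) cube([88, 88, 712]);
translate([147, 873, 0]) cube([88, 88, 712]);
translate([1293, 873, 0]) cube([88, 88, 712]);


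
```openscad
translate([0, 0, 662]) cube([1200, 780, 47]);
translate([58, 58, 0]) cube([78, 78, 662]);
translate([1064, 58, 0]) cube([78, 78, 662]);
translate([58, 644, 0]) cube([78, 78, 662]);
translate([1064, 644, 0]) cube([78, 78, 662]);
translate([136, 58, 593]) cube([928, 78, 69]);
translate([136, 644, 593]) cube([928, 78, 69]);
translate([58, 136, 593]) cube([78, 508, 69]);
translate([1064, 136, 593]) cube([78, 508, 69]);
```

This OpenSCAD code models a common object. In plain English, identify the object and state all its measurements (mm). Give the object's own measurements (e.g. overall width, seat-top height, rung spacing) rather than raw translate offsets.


A rectangular dining table. The top is 1200×780×47 mm with its upper surface at z = 709 mm. It stands on four 78×78 mm square legs, each inset 58 mm from the nearest pair of top edges, running from the floor to the underside of the top. Four apron rails, 78 mm thick and 69 mm tall, run between adjacent legs with their top edges flush with the underside of the top and their outer faces flush with the legs' outer faces.


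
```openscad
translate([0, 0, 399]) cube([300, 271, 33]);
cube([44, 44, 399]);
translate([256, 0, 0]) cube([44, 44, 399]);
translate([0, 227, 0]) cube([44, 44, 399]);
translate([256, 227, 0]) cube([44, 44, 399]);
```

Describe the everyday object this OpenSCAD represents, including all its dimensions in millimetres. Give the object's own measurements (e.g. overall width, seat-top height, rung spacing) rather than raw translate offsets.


A simple wooden stool: a rectangular seat 300 mm (x) by 271 mm (y), 33 mm thick, top face at z = 432 mm, on four square legs, each 44×44 mm in cross-section. The legs rest on z = 0, each flush with a corner of the seat.


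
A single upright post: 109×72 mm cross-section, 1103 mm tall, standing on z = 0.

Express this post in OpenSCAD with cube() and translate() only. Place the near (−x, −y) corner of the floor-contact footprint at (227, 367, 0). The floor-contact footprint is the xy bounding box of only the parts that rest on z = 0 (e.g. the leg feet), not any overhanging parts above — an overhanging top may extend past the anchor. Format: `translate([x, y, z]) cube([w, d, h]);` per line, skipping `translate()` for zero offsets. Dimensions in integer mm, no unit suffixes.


translate([227, 367, 0]) cube([109, 72, 1103]);


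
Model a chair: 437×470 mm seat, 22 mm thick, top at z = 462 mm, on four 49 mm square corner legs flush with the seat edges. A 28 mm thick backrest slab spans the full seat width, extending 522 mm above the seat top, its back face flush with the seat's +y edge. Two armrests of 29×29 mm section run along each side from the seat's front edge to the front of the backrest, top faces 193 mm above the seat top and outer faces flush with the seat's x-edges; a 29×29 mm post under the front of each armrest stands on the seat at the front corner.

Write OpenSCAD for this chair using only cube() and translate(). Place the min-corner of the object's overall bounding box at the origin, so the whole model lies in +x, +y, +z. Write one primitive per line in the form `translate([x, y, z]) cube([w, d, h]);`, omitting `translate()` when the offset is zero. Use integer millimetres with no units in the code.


translate([0, 0, 440]) cube([437, 470, 22]);
cube([49, 49, 440]);
translate([388, 0, 0]) cube([49, 49, 440]);
translate([0, 421, 0]) cube([49, 49, 440]);
translate([388, 421, 0]) cube([49, 49, 440]);
translate([0, 442, 462]) cube([437, 28, 522]);
translate([0, 0, 626]) cube([29, 442, 29]);
translate([408, 0, 626]) cube([29, 442, 29]);
translate([0, 0, 462]) cube([29, 29, 164]);
translate([408, 0, 462]) cube([29, 29, 164]);


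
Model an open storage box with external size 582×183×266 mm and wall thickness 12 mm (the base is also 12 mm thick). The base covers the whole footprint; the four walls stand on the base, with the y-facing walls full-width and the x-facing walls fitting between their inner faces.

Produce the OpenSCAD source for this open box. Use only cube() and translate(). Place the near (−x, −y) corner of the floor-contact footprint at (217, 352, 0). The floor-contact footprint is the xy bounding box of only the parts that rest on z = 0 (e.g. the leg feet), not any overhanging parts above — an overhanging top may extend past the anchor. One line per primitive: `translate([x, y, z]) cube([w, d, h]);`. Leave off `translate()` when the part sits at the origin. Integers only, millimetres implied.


translate([217, 352, 0]) cube([582, 183, 12]);
translate([217, 352, 12]) cube([582, 12, 254]);
translate([217, 523, 12]) cube([582, 12, 254]);
translate([217, 364, 12]) cube([12, 159, 254]);
translate([787, 364, 12]) cube([12, 159, 254]);


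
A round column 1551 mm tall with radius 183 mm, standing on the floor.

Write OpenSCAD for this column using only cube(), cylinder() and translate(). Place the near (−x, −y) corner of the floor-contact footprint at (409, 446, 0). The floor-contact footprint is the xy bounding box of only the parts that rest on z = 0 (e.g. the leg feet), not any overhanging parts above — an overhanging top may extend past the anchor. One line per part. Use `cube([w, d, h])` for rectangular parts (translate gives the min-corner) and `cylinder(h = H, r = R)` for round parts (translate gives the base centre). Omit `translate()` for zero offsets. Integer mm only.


translate([592, 629, 0]) cylinder(h = 1551, r = 183);


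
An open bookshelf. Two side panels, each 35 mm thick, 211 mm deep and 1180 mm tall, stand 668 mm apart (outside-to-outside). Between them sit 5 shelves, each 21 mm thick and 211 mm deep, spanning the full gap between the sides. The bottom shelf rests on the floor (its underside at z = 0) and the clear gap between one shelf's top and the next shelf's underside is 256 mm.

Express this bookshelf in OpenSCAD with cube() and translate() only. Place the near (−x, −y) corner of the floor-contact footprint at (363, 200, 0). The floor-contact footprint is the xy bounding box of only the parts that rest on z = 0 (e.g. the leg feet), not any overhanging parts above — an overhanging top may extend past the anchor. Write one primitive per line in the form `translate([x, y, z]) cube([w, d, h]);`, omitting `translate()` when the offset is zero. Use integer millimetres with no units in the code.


translate([363, 200, 0]) cube([35, 211, 1180]);
translate([996, 200, 0]) cube([35, 211, 1180]);
translate([398, 200, 0]) cube([598, 211, 21]);
translate([398, 200, 277]) cube([598, 211, 21]);
translate([398, 200, 554]) cube([598, 211, 21]);
translate([398, 200, 831]) cube([598, 211, 21]);
translate([398, 200, 1108]) cube([598, 211, 21]);


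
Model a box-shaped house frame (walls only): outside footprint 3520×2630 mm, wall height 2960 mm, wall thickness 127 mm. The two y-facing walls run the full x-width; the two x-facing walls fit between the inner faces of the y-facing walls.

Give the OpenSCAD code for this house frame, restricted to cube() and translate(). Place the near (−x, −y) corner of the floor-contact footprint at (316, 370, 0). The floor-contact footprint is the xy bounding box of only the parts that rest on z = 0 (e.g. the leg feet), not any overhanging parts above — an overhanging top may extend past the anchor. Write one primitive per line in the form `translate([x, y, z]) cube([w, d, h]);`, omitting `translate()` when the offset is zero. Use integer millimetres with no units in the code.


translate([316, 370, 0]) cube([3520, 127, 2960]);
translate([316, 2873, 0]) cube([3520, 127, 2960]);
translate([316, 497, 0]) cube([127, 2376, 2960]);
translate([3709, 497, 0]) cube([127, 2376, 2960]);


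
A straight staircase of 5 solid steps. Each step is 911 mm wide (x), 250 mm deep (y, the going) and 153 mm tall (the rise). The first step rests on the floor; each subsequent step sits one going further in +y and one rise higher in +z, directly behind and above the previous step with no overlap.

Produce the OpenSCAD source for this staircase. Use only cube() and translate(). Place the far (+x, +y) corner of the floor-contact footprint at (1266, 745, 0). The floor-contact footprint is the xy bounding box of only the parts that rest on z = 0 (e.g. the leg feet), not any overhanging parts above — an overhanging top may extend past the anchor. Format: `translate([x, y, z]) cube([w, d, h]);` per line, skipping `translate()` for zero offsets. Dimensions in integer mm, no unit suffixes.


translate([355, 495, 0]) cube([911, 250, 153]);
translate([355, 745, 153]) cube([911, 250, 153]);
translate([355, 995, 306]) cube([911, 250, 153]);
translate([355, 1245, 459]) cube([911, 250, 153]);
translate([355, 1495, 612]) cube([911, 250, 153]);


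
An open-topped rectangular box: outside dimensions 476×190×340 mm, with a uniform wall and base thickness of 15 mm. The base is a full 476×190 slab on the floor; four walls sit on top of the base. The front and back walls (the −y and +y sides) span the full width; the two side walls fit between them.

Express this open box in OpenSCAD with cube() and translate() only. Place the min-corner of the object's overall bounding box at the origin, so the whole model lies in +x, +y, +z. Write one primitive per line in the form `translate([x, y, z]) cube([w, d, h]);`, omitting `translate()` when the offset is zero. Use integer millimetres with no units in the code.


cube([476, 190, 15]);
translate([0, 0, 15]) cube([476, 15, 325]);
translate([0, 175, 15]) cube([476, 15, 325]);
translate([0, 15, 15]) cube([15, 160, 325]);
translate([461, 15, 15]) cube([15, 160, 325]);


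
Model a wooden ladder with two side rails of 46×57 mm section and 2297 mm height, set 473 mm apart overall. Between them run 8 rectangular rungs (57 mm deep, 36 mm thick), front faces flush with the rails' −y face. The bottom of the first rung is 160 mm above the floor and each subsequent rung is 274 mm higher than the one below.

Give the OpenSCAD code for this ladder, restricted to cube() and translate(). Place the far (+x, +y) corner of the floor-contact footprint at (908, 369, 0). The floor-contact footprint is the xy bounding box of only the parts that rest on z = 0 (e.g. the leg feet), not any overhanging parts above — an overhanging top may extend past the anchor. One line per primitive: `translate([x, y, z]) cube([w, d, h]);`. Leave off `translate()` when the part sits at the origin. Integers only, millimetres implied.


translate([435, 312, 0]) cube([46, 57, 2297]);
translate([862, 312, 0]) cube([46, 57, 2297]);
translate([481, 312, 160]) cube([381, 57, 36]);
translate([481, 312, 434]) cube([381, 57, 36]);
translate([481, 312, 708]) cube([381, 57, 36]);
translate([481, 312, 982]) cube([381, 57, 36]);
translate([481, 312, 1256]) cube([381, 57, 36]);
translate([481, 312, 1530]) cube([381, 57, 36]);
translate([481, 312, 1804]) cube([381, 57, 36]);
translate([481, 312, 2078]) cube([381, 57, 36]);


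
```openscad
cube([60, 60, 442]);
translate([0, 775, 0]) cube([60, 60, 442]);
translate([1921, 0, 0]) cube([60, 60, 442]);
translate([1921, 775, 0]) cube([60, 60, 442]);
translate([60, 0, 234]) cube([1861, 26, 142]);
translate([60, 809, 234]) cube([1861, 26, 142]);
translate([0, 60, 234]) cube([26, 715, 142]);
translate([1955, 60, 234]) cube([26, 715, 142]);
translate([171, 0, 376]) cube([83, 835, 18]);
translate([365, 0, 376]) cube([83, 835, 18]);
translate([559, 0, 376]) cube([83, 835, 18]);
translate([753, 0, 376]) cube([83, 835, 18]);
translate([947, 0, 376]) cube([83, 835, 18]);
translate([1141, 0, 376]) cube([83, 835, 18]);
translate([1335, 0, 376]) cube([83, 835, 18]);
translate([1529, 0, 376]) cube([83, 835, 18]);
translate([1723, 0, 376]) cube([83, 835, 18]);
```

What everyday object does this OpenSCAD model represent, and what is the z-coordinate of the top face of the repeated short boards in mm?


A bed frame. The slat-top height is 394 mm.

Four posts, four rails, and a row of slats — a bed frame. Slats sit on the rails at z = 234 + 142 = 376; with slat thickness 18, the top is 394 mm.


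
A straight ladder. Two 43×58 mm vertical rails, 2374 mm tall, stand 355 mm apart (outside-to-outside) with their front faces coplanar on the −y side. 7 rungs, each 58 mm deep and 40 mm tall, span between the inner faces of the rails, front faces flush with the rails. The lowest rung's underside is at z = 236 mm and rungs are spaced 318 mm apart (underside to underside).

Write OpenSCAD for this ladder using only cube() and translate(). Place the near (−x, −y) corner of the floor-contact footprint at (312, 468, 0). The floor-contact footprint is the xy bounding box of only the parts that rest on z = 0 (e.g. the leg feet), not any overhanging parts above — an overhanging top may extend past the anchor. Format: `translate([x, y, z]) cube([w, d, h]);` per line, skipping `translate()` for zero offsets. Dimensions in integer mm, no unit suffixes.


translate([312, 468, 0]) cube([43, 58, 2374]);
translate([624, 468, 0]) cube([43, 58, 2374]);
translate([355, 468, 236]) cube([269, 58, 40]);
translate([355, 468, 554]) cube([269, 58, 40]);
translate([355, 468, 872]) cube([269, 58, 40]);
translate([355, 468, 1190]) cube([269, 58, 40]);
translate([355, 468, 1508]) cube([269, 58, 40]);
translate([355, 468, 1826]) cube([269, 58, 40]);
translate([355, 468, 2144]) cube([269, 58, 40]);


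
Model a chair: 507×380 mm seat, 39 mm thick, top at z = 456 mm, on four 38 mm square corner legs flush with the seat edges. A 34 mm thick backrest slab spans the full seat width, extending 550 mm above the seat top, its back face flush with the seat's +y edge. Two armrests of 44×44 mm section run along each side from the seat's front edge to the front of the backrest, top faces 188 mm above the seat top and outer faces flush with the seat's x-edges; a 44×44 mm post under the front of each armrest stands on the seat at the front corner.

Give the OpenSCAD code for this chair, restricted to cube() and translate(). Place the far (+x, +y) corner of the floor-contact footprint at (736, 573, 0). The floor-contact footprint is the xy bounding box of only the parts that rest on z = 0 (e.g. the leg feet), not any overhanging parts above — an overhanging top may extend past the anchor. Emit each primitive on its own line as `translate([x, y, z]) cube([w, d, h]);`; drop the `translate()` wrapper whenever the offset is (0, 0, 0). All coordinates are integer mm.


translate([229, 193, 417]) cube([507, 380, 39]);
translate([229, 193, 0]) cube([38, 38, 417]);
translate([698, 193, 0]) cube([38, 38, 417]);
translate([229, 535, 0]) cube([38, 38, 417]);
translate([698, 535, 0]) cube([38, 38, 417]);
translate([229, 539, 456]) cube([507, 34, 550]);
translate([229, 193, 600]) cube([44, 346, 44]);
translate([692, 193, 600]) cube([44, 346, 44]);
translate([229, 193, 456]) cube([44, 44, 144]);
translate([692, 193, 456]) cube([44, 44, 144]);


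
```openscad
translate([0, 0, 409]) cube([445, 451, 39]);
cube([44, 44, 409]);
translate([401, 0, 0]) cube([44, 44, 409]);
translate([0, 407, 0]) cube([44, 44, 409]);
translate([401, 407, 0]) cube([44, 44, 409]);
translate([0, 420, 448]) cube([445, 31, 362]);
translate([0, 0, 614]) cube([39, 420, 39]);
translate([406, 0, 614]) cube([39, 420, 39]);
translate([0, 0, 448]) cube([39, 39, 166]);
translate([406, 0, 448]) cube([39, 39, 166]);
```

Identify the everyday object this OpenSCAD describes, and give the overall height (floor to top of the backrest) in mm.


A chair. The overall height is 810 mm.

A slab on four corner posts with a tall panel at the back — a chair. The seat slab sits at z = 409 with thickness 39, and the 362 mm backrest starts at the seat top, so the overall height is 409 + 39 + 362 = 810 mm.


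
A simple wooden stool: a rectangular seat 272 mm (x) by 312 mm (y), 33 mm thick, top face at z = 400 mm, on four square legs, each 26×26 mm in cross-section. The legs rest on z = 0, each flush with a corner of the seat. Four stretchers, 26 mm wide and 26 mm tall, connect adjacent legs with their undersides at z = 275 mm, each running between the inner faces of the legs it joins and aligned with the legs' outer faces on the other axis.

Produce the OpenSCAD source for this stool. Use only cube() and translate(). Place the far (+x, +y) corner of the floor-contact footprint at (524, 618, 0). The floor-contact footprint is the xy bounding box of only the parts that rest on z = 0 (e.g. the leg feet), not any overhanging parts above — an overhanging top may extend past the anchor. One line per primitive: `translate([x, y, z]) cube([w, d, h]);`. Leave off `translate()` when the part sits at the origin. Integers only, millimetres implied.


translate([252, 306, 367]) cube([272, 312, 33]);
translate([252, 306, 0]) cube([26, 26, 367]);
translate([498, 306, 0]) cube([26, 26, 367]);
translate([252, 592, 0]) cube([26, 26, 367]);
translate([498, 592, 0]) cube([26, 26, 367]);
translate([278, 306, 275]) cube([220, 26, 26]);
translate([278, 592, 275]) cube([220, 26, 26]);
translate([252, 332, 275]) cube([26, 260, 26]);
translate([498, 332, 275]) cube([26, 260, 26]);


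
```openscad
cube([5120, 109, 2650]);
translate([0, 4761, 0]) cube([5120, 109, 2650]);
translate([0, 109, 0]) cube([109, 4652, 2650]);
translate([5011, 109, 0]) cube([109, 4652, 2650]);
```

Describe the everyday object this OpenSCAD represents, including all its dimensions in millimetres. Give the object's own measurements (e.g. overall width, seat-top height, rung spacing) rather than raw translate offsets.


The wall frame of a small rectangular building: four walls, each 2650 mm tall and 109 mm thick, enclosing a footprint 5120 mm (x) by 4870 mm (y) outside-to-outside, with no floor or roof. The front and back walls (the −y and +y sides) span the full width; the two side walls fit between them.


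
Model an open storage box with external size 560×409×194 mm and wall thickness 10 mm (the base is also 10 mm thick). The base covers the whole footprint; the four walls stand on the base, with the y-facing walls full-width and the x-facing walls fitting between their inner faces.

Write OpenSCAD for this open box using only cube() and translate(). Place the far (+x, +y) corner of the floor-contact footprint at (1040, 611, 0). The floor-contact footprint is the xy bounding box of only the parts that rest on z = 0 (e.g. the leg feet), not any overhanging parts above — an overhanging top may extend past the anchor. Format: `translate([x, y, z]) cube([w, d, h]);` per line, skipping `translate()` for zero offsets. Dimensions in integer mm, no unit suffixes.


translate([480, 202, 0]) cube([560, 409, 10]);
translate([480, 202, 10]) cube([560, 10, 184]);
translate([480, 601, 10]) cube([560, 10, 184]);
translate([480, 212, 10]) cube([10, 389, 184]);
translate([1030, 212, 10]) cube([10, 389, 184]);


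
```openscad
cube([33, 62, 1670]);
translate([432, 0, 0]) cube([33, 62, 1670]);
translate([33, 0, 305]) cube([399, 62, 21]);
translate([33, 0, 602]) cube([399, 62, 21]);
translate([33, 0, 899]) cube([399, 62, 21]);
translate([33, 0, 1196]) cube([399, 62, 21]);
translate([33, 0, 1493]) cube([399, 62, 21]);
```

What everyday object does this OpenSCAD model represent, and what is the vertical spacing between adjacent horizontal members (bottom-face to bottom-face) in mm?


A ladder. The rung spacing is 297 mm.

Two tall 33×62 posts with 5 short bars between them — a ladder. Adjacent rungs sit at z = 305 and z = 602, so the spacing is 602 − 305 = 297 mm.


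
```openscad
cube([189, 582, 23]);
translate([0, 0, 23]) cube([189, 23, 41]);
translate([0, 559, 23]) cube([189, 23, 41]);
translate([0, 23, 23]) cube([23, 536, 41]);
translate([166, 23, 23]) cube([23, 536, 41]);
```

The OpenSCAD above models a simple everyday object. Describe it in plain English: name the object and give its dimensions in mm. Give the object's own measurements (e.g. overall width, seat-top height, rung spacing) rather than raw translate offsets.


An open-topped rectangular box: outside dimensions 189×582×64 mm, with a uniform wall and base thickness of 23 mm. The base is a full 189×582 slab on the floor; four walls sit on top of the base. The front and back walls (the −y and +y sides) span the full width; the two side walls fit between them.


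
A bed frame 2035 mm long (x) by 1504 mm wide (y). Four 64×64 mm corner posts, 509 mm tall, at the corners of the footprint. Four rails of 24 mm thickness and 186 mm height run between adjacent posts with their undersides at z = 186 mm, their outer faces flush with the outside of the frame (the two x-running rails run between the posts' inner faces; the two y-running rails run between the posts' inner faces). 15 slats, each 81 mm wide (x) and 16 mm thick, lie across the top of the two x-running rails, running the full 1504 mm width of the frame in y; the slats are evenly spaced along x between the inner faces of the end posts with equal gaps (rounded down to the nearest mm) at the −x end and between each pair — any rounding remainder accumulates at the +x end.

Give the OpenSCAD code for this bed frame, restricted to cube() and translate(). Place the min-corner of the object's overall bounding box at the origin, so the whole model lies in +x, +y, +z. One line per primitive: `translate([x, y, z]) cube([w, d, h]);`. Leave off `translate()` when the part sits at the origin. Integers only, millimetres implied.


cube([64, 64, 509]);
translate([0, 1440, 0]) cube([64, 64, 509]);
translate([1971, 0, 0]) cube([64, 64, 509]);
translate([1971, 1440, 0]) cube([64, 64, 509]);
translate([64, 0, 186]) cube([1907, 24, 186]);
translate([64, 1480, 186]) cube([1907, 24, 186]);
translate([0, 64, 186]) cube([24, 1376, 186]);
translate([2011, 64, 186]) cube([24, 1376, 186]);
translate([107, 0, 372]) cube([81, 1504, 16]);
translate([231, 0, 372]) cube([81, 1504, 16]);
translate([355, 0, 372]) cube([81, 1504, 16]);
translate([479, 0, 372]) cube([81, 1504, 16]);
translate([603, 0, 372]) cube([81, 1504, 16]);
translate([727, 0, 372]) cube([81, 1504, 16]);
translate([851, 0, 372]) cube([81, 1504, 16]);
translate([975, 0, 372]) cube([81, 1504, 16]);
translate([1099, 0, 372]) cube([81, 1504, 16]);
translate([1223, 0, 372]) cube([81, 1504, 16]);
translate([1347, 0, 372]) cube([81, 1504, 16]);
translate([1471, 0, 372]) cube([81, 1504, 16]);
translate([1595, 0, 372]) cube([81, 1504, 16]);
translate([1719, 0, 372]) cube([81, 1504, 16]);
translate([1843, 0, 372]) cube([81, 1504, 16]);


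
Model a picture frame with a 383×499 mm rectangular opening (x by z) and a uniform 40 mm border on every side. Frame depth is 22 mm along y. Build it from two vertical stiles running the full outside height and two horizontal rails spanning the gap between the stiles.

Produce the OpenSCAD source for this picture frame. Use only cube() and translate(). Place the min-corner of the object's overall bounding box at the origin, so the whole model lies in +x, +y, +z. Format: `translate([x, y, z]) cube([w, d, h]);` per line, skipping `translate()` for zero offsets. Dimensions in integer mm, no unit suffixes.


cube([40, 22, 579]);
translate([423, 0, 0]) cube([40, 22, 579]);
translate([40, 0, 0]) cube([383, 22, 40]);
translate([40, 0, 539]) cube([383, 22, 40]);


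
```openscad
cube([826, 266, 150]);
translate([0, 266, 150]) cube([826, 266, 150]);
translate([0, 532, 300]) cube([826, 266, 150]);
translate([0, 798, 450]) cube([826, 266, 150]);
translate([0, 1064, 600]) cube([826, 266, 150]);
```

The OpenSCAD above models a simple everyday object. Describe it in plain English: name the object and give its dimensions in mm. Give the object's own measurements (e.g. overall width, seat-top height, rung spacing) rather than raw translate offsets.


A straight staircase of 5 solid steps. Each step is 826 mm wide (x), 266 mm deep (y, the going) and 150 mm tall (the rise). The first step rests on the floor; each subsequent step sits one going further in +y and one rise higher in +z, directly behind and above the previous step with no overlap.


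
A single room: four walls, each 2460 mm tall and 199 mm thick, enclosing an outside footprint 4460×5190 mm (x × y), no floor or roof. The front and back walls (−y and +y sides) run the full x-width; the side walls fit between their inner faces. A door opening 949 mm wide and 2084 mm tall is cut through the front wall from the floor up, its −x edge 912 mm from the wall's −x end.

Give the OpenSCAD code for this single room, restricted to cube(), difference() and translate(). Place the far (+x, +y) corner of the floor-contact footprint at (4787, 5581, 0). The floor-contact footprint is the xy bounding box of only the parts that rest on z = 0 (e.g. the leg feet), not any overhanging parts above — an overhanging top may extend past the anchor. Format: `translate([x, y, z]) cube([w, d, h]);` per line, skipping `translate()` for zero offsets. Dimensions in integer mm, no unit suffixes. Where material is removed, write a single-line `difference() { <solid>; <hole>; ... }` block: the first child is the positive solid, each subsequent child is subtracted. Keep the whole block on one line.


difference() { translate([327, 391, 0]) cube([4460, 199, 2460]); translate([1239, 391, 0]) cube([949, 199, 2084]); }
translate([327, 5382, 0]) cube([4460, 199, 2460]);
translate([327, 590, 0]) cube([199, 4792, 2460]);
translate([4588, 590, 0]) cube([199, 4792, 2460]);


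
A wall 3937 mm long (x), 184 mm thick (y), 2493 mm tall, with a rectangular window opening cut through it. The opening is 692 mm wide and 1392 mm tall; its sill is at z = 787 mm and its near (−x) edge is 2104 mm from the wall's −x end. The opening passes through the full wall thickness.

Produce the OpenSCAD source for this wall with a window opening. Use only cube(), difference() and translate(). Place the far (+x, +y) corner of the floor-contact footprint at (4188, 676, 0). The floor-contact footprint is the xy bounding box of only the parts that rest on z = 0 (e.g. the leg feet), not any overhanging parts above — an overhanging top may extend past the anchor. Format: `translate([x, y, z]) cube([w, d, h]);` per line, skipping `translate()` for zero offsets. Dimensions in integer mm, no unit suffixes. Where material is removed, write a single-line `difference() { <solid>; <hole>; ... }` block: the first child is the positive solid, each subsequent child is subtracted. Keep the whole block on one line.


difference() { translate([251, 492, 0]) cube([3937, 184, 2493]); translate([2355, 492, 787]) cube([692, 184, 1392]); }
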